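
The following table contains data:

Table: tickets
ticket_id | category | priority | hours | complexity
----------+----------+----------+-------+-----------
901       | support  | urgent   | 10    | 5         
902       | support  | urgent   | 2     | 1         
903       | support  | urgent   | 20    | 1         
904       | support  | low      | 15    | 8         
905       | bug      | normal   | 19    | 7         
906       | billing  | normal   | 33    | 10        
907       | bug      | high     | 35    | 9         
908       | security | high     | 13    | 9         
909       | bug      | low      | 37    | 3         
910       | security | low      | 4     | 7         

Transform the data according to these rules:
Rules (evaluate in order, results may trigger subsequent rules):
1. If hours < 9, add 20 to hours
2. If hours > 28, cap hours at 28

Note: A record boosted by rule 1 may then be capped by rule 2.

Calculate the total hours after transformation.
207

Step 1: Apply rule 1 to records with hours < 9
  - 2 records get bonus of 20
  - Of these, 0 records then exceed 28 and get capped
Step 2: Apply rule 2 to records with hours > 28
  - 3 records (original) are capped
Step 3: Calculate final sum = 207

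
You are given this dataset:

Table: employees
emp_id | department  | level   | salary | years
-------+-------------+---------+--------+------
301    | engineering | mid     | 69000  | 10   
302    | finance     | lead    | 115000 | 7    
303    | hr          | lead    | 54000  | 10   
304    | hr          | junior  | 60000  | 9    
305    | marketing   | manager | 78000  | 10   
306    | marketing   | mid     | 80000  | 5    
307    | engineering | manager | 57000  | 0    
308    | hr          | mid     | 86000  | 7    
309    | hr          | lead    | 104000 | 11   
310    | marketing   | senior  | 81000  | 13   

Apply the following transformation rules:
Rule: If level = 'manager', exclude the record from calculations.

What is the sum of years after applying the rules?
72

Step 1: Identify records where level = 'manager'
Step 2: The excluded records sum to 10
Step 3: Original total years = 82
Step 4: Remaining total = 82 - 10 = 72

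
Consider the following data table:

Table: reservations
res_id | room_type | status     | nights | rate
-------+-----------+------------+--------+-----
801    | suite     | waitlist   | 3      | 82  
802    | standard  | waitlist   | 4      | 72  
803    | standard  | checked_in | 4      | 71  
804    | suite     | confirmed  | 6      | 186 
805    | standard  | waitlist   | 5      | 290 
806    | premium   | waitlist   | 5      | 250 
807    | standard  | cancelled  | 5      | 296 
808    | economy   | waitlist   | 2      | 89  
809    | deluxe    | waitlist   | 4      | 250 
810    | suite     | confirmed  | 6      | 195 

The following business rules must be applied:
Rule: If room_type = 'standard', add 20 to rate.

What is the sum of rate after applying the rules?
1861

Step 1: Count records where room_type = 'standard': 4
Step 2: Total bonus added: 4 × 20 = 80
Step 3: Original sum of rate: 1781
Step 4: Final sum = 1781 + 80 = 1861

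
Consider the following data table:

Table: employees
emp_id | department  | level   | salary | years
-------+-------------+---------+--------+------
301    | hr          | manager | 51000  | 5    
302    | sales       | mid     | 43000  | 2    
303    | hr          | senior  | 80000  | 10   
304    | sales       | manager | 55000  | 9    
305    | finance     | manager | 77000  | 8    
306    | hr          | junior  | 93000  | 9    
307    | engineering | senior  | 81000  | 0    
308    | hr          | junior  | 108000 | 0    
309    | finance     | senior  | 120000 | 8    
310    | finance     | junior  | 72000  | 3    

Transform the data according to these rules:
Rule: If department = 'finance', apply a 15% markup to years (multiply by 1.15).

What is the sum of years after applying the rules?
56.85

Step 1: Records with department = 'finance' have total years = 19
Step 2: Apply multiplier: 19 × 1.15 = 21.85
Step 3: Other records total: 35
Step 4: Final sum = 21.85 + 35 = 56.85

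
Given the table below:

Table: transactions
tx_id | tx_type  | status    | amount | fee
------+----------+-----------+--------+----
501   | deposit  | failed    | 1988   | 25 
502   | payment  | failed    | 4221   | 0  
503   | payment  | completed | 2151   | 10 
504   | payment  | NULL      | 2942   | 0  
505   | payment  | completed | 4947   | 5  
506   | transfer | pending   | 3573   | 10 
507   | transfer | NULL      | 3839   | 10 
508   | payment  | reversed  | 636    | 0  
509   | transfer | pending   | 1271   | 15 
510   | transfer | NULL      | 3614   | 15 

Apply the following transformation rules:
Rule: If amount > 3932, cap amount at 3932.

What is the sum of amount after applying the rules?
27878

Step 1: 2 records have amount > 3932
Step 2: These records originally summed to 9168
Step 3: After capping: 2 × 3932 = 7864
Step 4: Unaffected records sum: 20014
Step 5: Final sum = 7864 + 20014 = 27878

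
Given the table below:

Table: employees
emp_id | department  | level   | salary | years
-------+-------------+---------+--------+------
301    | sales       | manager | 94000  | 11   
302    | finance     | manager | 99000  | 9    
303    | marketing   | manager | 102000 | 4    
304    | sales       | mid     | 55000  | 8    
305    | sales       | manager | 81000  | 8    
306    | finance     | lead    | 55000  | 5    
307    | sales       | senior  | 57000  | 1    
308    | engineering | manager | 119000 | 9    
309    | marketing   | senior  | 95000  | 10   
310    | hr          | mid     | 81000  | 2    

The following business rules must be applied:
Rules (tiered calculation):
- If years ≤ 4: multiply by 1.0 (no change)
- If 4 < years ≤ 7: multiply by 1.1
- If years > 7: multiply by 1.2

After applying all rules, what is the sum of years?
78.5

Step 1: Tier 1 (years ≤ 4): 3 records, sum = 7 × 1.0 = 7.0
Step 2: Tier 2 (4 < years ≤ 7): 1 records, sum = 5 × 1.1 = 5.5
Step 3: Tier 3 (years > 7): 6 records, sum = 55 × 1.2 = 66.0
Step 4: Final sum = 7.0 + 5.5 + 66.0 = 78.5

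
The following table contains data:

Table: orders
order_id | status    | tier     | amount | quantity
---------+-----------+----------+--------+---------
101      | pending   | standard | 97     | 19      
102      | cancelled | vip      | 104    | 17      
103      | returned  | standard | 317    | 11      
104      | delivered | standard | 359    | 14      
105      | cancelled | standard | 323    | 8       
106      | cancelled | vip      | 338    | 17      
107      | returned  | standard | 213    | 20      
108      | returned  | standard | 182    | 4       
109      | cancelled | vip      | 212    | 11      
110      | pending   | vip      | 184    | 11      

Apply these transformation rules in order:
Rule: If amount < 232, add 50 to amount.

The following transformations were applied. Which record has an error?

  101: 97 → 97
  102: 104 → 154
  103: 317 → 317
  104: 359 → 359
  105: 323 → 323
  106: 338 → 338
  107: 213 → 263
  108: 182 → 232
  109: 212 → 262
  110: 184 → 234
Record 101 has an error. The correct transformed value should be 147, not 97.

Step 1: Check each record against the rule
Step 2: Record 101 has amount = 97
Step 3: Since 97 < 232, the bonus should have been applied
Step 4: Correct value = 147, but claimed value = 97
Conclusion: Record 101 has the error.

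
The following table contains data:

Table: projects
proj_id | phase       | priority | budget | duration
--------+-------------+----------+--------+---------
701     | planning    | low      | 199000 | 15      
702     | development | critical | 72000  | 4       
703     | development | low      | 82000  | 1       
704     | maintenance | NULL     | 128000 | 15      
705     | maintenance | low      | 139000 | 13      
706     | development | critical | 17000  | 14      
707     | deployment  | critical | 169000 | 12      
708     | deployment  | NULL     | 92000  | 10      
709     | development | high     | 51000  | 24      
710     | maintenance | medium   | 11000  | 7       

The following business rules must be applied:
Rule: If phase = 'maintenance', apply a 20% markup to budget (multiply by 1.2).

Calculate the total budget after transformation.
1015600.0

Step 1: Records with phase = 'maintenance' have total budget = 278000
Step 2: Apply multiplier: 278000 × 1.2 = 333600.0
Step 3: Other records total: 682000
Step 4: Final sum = 333600.0 + 682000 = 1015600.0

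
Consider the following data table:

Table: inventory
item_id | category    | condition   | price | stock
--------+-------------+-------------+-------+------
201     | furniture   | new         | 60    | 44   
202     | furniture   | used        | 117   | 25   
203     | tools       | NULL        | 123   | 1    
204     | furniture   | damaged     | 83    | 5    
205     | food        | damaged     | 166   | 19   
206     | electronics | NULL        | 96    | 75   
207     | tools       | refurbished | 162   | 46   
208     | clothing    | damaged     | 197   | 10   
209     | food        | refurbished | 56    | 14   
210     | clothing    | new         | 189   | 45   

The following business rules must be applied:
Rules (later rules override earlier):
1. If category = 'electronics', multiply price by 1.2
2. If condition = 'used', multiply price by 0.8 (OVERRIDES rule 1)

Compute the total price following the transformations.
1244.8

Step 1: Rule 2 takes priority for records with condition = 'used'
  - 1 records: 117 × 0.8 = 93.6
Step 2: Rule 1 applies to remaining records with category = 'electronics'
  - 1 records: 96 × 1.2 = 115.2
Step 3: Other records unchanged: 1036
Step 4: Final sum = 93.6 + 115.2 + 1036 = 1244.8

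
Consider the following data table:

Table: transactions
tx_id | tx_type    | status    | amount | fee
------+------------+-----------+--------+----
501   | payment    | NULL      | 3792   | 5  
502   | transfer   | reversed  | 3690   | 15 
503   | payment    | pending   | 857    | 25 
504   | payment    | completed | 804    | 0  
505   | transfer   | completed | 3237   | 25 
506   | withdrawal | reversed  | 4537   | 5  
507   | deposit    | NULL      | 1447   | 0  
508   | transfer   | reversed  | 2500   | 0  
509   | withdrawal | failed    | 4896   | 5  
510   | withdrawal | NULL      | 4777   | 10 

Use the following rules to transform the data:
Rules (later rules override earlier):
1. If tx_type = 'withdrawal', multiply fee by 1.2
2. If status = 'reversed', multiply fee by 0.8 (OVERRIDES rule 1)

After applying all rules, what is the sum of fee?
89.0

Step 1: Rule 2 takes priority for records with status = 'reversed'
  - 3 records: 20 × 0.8 = 16.0
Step 2: Rule 1 applies to remaining records with tx_type = 'withdrawal'
  - 2 records: 15 × 1.2 = 18.0
Step 3: Other records unchanged: 55
Step 4: Final sum = 16.0 + 18.0 + 55 = 89.0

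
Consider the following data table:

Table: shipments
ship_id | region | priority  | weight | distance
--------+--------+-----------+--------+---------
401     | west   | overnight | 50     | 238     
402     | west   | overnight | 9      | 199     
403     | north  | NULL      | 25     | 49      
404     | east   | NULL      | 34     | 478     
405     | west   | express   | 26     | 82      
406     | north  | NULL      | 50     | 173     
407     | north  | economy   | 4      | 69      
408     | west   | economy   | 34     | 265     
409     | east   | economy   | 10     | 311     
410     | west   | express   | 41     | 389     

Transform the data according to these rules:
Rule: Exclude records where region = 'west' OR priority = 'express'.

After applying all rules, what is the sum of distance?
1080

Step 1: Find records where region = 'west' OR priority = 'express'
Step 2: 5 records match, summing to 1173
Step 3: Original sum: 2253
Step 4: Remaining sum = 2253 - 1173 = 1080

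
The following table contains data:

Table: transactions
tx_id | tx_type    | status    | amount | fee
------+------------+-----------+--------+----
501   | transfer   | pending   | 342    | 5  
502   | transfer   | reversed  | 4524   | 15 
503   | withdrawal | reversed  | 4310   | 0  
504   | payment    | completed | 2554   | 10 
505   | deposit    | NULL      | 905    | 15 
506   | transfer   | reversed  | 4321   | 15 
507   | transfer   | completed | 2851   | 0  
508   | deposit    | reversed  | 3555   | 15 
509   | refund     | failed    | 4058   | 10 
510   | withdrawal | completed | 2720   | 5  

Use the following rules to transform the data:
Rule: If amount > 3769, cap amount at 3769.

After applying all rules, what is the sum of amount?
28003

Step 1: 4 records have amount > 3769
Step 2: These records originally summed to 17213
Step 3: After capping: 4 × 3769 = 15076
Step 4: Unaffected records sum: 12927
Step 5: Final sum = 15076 + 12927 = 28003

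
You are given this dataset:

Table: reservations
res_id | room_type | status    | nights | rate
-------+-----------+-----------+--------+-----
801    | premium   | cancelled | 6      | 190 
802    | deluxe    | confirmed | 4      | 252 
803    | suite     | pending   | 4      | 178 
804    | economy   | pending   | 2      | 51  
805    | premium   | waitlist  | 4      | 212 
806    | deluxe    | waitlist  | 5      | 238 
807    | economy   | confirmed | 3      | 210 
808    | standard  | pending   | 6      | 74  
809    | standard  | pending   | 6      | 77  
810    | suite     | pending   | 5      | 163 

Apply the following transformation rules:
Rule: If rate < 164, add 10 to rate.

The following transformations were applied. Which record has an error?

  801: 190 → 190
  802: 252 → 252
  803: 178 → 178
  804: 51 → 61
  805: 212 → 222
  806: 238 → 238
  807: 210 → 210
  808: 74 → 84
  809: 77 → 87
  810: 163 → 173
Record 805 has an error. The correct transformed value should be 212, not 222.

Step 1: Check each record against the rule
Step 2: Record 805 has rate = 212
Step 3: Since 212 >= 164, the bonus should not have been applied
Step 4: Correct value = 212, but claimed value = 222
Conclusion: Record 805 has the error.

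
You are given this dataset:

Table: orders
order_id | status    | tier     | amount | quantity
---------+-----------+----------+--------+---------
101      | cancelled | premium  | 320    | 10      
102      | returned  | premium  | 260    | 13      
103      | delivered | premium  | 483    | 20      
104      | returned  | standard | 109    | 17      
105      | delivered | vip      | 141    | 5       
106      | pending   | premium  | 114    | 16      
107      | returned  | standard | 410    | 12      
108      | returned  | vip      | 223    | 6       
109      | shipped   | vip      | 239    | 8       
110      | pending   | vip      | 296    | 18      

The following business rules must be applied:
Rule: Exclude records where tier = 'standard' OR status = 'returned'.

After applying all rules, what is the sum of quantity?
77

Step 1: Find records where tier = 'standard' OR status = 'returned'
Step 2: 4 records match, summing to 48
Step 3: Original sum: 125
Step 4: Remaining sum = 125 - 48 = 77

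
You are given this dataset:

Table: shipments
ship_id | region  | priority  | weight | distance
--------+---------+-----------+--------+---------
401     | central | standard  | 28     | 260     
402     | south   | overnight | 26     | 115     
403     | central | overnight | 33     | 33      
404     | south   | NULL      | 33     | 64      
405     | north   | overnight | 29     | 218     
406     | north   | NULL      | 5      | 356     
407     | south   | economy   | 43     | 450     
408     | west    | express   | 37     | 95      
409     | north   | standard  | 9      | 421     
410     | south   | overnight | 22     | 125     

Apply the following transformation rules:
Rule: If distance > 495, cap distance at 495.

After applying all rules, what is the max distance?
450

Step 1: Original maximum distance = 450
Step 2: Check cap of 495 against maximum
Step 3: No records exceed the cap (max 450 <= cap 495), so no capping applies
Step 4: Maximum after transformation = 450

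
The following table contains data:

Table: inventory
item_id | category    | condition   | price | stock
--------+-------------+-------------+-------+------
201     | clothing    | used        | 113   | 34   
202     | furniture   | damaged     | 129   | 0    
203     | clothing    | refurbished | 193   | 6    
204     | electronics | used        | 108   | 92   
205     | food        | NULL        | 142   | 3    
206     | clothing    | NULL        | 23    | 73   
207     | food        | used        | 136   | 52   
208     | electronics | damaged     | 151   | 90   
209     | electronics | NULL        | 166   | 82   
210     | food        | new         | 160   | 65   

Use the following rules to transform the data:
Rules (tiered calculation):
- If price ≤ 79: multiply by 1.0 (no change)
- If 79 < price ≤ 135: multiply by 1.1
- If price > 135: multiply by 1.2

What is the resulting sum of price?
1545.6

Step 1: Tier 1 (price ≤ 79): 1 records, sum = 23 × 1.0 = 23.0
Step 2: Tier 2 (79 < price ≤ 135): 3 records, sum = 350 × 1.1 = 385.0
Step 3: Tier 3 (price > 135): 6 records, sum = 948 × 1.2 = 1137.6
Step 4: Final sum = 23.0 + 385.0 + 1137.6 = 1545.6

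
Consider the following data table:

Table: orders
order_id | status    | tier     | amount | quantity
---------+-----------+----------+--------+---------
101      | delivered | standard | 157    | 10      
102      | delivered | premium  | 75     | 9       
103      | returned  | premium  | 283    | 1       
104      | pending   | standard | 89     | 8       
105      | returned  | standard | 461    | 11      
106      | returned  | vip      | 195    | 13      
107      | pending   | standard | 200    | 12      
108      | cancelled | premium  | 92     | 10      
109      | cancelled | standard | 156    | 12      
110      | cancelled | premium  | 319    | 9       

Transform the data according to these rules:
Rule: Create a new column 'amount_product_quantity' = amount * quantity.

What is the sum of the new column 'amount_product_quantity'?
18909

Step 1: For each record, compute amount * quantity
Example calculations:
  157 * 10 = 1570
  75 * 9 = 675
  283 * 1 = 283
  ...
Step 2: Sum all derived values
Step 3: Total = 18909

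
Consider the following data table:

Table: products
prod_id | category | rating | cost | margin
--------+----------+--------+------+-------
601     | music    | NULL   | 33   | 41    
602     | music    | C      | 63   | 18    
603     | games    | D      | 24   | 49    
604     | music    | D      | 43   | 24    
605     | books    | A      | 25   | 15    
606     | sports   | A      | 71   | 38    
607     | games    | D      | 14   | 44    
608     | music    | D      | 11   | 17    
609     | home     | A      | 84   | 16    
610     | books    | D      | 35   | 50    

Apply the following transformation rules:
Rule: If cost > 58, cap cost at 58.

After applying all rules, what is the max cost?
58

Step 1: Original maximum cost = 84
Step 2: Apply cap at 58
Step 3: 3 records had cost > 58 and were capped
Step 4: Maximum after transformation = 58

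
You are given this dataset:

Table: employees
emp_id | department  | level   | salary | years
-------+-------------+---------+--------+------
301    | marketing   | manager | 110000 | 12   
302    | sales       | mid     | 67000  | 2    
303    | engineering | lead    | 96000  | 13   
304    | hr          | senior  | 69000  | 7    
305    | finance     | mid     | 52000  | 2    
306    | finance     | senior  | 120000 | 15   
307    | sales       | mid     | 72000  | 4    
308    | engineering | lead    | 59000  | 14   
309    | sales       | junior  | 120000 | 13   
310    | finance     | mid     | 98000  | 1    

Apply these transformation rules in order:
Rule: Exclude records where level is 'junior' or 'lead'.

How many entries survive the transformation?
7

Step 1: Count records to exclude
  - 1 (junior) + 2 (lead) = 3 records
Step 2: Total records: 10
Step 3: Remaining = 10 - 3 = 7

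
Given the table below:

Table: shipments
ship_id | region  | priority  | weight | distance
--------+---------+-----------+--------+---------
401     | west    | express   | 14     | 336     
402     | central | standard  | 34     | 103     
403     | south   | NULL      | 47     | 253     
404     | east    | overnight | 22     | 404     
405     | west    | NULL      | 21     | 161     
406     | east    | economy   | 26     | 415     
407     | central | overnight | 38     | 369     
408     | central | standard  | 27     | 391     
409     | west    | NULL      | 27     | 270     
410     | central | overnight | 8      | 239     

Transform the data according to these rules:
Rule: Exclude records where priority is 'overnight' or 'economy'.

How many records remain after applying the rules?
6

Step 1: Count records to exclude
  - 3 (overnight) + 1 (economy) = 4 records
Step 2: Total records: 10
Step 3: Remaining = 10 - 4 = 6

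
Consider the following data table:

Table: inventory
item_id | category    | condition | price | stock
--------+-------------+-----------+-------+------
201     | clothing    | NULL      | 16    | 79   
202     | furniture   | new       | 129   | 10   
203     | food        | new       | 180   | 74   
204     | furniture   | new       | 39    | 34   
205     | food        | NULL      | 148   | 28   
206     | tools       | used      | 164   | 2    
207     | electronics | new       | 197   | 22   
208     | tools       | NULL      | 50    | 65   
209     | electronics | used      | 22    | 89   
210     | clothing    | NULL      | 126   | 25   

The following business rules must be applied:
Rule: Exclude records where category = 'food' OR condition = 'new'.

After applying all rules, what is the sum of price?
378

Step 1: Find records where category = 'food' OR condition = 'new'
Step 2: 5 records match, summing to 693
Step 3: Original sum: 1071
Step 4: Remaining sum = 1071 - 693 = 378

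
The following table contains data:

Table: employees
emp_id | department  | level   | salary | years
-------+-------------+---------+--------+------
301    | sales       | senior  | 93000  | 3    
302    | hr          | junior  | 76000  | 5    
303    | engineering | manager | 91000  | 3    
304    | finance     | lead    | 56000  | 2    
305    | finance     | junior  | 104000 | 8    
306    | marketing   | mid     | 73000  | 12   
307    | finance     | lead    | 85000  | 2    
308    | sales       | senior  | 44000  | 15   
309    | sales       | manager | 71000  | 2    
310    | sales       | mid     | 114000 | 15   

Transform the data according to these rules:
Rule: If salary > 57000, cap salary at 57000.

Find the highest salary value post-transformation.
57000

Step 1: Original maximum salary = 114000
Step 2: Apply cap at 57000
Step 3: 8 records had salary > 57000 and were capped
Step 4: Maximum after transformation = 57000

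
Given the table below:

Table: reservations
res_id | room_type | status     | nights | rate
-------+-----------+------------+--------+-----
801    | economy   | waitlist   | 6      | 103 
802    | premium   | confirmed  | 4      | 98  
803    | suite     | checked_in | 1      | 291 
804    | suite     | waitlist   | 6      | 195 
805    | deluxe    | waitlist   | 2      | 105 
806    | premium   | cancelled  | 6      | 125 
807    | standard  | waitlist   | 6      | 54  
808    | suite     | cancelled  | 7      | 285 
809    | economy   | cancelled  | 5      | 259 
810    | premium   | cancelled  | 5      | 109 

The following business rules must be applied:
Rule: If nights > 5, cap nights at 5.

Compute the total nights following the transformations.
42

Step 1: 5 records have nights > 5
Step 2: These records originally summed to 31
Step 3: After capping: 5 × 5 = 25
Step 4: Unaffected records sum: 17
Step 5: Final sum = 25 + 17 = 42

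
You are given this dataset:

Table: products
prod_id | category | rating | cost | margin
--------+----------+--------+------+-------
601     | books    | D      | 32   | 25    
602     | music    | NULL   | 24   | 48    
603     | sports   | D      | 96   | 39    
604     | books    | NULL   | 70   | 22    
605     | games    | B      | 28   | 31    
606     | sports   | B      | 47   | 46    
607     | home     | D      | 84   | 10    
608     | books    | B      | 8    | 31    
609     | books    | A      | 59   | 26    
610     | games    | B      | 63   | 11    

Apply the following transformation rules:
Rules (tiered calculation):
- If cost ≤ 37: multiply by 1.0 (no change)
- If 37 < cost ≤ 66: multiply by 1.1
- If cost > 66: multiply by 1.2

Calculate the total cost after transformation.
577.9

Step 1: Tier 1 (cost ≤ 37): 4 records, sum = 92 × 1.0 = 92.0
Step 2: Tier 2 (37 < cost ≤ 66): 3 records, sum = 169 × 1.1 = 185.9
Step 3: Tier 3 (cost > 66): 3 records, sum = 250 × 1.2 = 300.0
Step 4: Final sum = 92.0 + 185.9 + 300.0 = 577.9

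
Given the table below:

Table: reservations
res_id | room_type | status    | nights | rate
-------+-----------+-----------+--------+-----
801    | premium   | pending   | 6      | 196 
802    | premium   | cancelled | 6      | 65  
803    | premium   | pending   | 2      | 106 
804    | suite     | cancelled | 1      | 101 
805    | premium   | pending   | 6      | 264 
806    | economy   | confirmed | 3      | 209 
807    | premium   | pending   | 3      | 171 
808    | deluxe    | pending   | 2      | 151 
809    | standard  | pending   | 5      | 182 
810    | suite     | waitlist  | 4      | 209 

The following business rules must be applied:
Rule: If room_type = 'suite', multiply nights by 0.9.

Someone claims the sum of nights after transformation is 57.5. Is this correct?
No, the correct result is 37.5.

Step 1: Calculate the correct sum after transformation
Step 2: Apply multiplier 0.9 to records where room_type = 'suite'
Step 3: Correct result = 37.5
Step 4: Claimed result = 57.5
Step 5: 37.5 ≠ 57.5
Conclusion: The claimed result is incorrect. The correct answer is 37.5.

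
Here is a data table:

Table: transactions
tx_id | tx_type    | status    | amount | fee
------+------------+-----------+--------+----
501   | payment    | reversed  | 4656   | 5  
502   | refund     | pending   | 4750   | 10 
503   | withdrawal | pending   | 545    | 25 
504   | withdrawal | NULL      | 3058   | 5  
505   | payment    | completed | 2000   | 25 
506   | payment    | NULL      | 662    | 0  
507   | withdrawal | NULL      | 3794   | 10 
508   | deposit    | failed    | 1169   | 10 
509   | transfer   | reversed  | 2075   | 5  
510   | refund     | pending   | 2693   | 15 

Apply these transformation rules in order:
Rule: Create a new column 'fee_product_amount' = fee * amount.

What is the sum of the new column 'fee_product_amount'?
250095

Step 1: For each record, compute fee * amount
Example calculations:
  5 * 4656 = 23280
  10 * 4750 = 47500
  25 * 545 = 13625
  ...
Step 2: Sum all derived values
Step 3: Total = 250095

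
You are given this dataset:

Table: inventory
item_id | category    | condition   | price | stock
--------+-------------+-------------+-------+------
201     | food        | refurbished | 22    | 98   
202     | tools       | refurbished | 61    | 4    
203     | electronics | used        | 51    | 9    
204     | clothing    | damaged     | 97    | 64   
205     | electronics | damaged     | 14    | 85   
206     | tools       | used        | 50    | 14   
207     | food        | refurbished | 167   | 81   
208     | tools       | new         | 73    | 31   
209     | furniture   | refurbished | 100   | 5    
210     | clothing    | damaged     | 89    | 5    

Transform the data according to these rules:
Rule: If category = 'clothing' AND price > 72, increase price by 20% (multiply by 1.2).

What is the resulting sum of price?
761.2

Step 1: Find records where category = 'clothing' AND price > 72
Step 2: 2 records match, summing to 186
Step 3: After multiplier: 186 × 1.2 = 223.2
Step 4: Unaffected records sum: 538
Step 5: Final sum = 223.2 + 538 = 761.2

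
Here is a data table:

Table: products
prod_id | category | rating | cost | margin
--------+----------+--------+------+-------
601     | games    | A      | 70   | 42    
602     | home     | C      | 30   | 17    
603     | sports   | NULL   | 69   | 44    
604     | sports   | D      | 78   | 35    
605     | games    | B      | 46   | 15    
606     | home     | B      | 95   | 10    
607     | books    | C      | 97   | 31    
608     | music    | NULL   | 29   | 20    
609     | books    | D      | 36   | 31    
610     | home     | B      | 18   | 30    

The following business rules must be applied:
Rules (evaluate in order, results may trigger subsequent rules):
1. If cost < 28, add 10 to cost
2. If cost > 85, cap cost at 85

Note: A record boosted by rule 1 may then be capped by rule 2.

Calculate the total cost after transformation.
556

Step 1: Apply rule 1 to records with cost < 28
  - 1 records get bonus of 10
  - Of these, 0 records then exceed 85 and get capped
Step 2: Apply rule 2 to records with cost > 85
  - 2 records (original) are capped
Step 3: Calculate final sum = 556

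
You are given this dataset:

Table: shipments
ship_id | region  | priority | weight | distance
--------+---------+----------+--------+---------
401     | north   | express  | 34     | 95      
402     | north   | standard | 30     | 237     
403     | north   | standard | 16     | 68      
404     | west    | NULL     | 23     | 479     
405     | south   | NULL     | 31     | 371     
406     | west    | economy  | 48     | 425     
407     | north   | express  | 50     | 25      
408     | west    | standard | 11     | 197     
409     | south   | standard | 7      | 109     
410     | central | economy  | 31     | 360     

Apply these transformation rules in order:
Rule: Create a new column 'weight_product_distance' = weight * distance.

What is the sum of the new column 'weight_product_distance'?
69686

Step 1: For each record, compute weight * distance
Example calculations:
  34 * 95 = 3230
  30 * 237 = 7110
  16 * 68 = 1088
  ...
Step 2: Sum all derived values
Step 3: Total = 69686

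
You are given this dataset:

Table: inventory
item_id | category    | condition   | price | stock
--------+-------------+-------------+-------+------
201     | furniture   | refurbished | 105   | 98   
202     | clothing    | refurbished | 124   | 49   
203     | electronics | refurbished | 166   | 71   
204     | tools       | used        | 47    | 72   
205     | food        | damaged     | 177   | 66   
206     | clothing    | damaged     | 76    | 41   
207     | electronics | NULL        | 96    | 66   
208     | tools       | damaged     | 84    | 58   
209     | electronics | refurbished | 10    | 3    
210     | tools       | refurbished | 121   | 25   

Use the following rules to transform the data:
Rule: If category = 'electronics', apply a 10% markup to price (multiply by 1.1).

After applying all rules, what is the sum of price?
1033.2

Step 1: Records with category = 'electronics' have total price = 272
Step 2: Apply multiplier: 272 × 1.1 = 299.2
Step 3: Other records total: 734
Step 4: Final sum = 299.2 + 734 = 1033.2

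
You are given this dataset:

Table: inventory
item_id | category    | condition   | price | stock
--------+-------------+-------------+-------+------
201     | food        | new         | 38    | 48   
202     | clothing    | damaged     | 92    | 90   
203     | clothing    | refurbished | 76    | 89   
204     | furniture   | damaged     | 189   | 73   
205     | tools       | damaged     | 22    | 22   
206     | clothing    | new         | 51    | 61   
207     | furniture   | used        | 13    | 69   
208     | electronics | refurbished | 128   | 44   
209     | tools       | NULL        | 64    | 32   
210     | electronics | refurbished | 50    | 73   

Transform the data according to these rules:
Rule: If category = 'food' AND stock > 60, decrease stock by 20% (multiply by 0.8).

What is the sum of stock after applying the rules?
601

Step 1: Find records where category = 'food' AND stock > 60
Step 2: 0 records match, summing to 0
Step 3: After multiplier: 0 × 0.8 = 0.0
Step 4: Unaffected records sum: 601
Step 5: Final sum = 0.0 + 601 = 601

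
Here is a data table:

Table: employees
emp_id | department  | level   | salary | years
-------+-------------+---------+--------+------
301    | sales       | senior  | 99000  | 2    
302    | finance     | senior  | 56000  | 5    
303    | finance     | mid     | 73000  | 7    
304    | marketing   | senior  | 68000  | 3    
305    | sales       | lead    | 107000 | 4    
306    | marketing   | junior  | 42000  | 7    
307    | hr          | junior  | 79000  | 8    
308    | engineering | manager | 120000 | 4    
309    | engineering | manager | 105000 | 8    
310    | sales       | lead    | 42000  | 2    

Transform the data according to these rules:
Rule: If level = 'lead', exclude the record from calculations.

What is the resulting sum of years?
44

Step 1: Identify records where level = 'lead'
Step 2: The excluded records sum to 6
Step 3: Original total years = 50
Step 4: Remaining total = 50 - 6 = 44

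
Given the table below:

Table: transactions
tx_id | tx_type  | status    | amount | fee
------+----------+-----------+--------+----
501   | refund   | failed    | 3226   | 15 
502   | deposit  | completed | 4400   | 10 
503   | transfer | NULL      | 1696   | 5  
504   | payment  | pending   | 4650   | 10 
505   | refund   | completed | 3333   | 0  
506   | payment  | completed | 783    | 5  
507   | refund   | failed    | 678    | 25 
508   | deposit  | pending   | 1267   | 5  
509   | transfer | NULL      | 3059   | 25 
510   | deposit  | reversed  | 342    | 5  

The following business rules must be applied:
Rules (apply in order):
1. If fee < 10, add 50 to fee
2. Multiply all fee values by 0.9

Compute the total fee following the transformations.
319.5

Step 1: Apply Rule 1 - Add 50 to records with fee < 10
  - 5 records affected: 20 + (5 × 50) = 270
  - Unaffected records: 85
  - Sum after Rule 1: 355
Step 2: Apply Rule 2 - Multiply all by 0.9
  - 355 × 0.9 = 319.5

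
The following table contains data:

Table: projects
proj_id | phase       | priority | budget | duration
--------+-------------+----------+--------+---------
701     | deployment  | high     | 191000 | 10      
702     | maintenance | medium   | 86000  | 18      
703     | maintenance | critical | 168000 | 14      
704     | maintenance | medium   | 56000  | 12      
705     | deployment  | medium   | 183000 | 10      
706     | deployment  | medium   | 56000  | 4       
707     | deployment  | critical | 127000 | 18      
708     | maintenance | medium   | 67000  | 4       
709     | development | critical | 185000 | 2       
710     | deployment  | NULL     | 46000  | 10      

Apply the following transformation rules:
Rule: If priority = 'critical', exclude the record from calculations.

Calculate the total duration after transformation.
68

Step 1: Identify records where priority = 'critical'
Step 2: The excluded records sum to 34
Step 3: Original total duration = 102
Step 4: Remaining total = 102 - 34 = 68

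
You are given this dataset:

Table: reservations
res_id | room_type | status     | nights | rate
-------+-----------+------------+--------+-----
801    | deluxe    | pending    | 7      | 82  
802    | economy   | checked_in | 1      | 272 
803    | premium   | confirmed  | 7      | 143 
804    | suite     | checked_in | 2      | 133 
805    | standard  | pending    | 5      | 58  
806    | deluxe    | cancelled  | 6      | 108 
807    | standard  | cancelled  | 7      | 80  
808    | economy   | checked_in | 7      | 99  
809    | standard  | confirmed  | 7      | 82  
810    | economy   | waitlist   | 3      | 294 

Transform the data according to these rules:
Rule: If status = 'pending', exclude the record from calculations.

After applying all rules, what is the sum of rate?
1211

Step 1: Identify records where status = 'pending'
Step 2: The excluded records sum to 140
Step 3: Original total rate = 1351
Step 4: Remaining total = 1351 - 140 = 1211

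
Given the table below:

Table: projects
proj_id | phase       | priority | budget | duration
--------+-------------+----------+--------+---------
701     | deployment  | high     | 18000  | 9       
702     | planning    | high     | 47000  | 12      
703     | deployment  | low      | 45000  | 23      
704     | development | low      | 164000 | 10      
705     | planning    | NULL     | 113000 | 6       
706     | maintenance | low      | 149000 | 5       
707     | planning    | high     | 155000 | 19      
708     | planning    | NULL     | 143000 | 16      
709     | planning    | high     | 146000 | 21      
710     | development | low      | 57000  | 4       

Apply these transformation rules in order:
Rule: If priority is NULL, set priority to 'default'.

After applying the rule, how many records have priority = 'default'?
2

Step 1: Count records where priority IS NULL
Step 2: Found 2 records with NULL priority
Step 3: These records will have priority set to 'default'
Step 4: Records already having priority = 'default': 0
Step 5: Answer: 2 + 0 = 2 records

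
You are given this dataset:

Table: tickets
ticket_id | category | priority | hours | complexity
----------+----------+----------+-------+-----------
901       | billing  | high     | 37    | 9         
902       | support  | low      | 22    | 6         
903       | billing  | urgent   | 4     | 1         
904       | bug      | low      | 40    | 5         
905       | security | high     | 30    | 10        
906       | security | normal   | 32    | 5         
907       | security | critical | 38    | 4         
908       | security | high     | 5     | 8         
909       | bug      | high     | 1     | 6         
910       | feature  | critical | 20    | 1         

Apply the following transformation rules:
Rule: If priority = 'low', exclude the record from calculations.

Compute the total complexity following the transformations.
44

Step 1: Identify records where priority = 'low'
Step 2: The excluded records sum to 11
Step 3: Original total complexity = 55
Step 4: Remaining total = 55 - 11 = 44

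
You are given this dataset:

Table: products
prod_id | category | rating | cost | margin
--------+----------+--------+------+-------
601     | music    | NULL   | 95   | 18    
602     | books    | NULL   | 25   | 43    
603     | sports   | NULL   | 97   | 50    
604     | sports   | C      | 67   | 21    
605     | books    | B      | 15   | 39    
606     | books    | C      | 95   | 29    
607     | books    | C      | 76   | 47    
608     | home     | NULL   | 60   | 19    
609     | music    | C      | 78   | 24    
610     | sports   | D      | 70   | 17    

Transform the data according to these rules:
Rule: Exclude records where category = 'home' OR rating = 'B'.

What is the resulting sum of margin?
249

Step 1: Find records where category = 'home' OR rating = 'B'
Step 2: 2 records match, summing to 58
Step 3: Original sum: 307
Step 4: Remaining sum = 307 - 58 = 249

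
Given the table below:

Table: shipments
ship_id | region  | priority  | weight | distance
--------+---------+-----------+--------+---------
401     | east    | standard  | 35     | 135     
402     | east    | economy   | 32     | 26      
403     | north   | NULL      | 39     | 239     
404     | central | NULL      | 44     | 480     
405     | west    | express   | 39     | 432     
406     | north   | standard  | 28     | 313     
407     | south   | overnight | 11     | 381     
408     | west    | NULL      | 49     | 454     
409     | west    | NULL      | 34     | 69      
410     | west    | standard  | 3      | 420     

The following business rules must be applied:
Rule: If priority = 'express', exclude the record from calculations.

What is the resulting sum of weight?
275

Step 1: Identify records where priority = 'express'
Step 2: The excluded records sum to 39
Step 3: Original total weight = 314
Step 4: Remaining total = 314 - 39 = 275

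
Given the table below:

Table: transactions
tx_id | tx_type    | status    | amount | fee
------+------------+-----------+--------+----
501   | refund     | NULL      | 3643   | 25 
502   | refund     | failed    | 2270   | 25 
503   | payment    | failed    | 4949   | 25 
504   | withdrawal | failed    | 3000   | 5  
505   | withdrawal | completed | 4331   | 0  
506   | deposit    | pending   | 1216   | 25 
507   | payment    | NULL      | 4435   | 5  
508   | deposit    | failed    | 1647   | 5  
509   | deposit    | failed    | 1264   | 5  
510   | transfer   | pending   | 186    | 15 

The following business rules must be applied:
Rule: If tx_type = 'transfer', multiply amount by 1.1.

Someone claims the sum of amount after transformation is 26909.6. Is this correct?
No, the correct result is 26959.6.

Step 1: Calculate the correct sum after transformation
Step 2: Apply multiplier 1.1 to records where tx_type = 'transfer'
Step 3: Correct result = 26959.6
Step 4: Claimed result = 26909.6
Step 5: 26959.6 ≠ 26909.6
Conclusion: The claimed result is incorrect. The correct answer is 26959.6.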